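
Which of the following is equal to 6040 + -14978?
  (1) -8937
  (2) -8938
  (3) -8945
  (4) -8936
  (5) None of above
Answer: 2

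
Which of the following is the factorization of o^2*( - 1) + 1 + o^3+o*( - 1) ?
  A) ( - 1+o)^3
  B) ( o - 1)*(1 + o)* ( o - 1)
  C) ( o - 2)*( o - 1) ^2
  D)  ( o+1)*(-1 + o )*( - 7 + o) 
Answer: B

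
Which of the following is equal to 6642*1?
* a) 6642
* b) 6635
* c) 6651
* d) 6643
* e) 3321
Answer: a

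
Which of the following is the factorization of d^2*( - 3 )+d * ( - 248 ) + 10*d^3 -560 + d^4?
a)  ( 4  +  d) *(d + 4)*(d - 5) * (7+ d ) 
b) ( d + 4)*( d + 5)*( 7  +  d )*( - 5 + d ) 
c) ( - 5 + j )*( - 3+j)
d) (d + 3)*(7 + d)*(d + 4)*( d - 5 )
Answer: a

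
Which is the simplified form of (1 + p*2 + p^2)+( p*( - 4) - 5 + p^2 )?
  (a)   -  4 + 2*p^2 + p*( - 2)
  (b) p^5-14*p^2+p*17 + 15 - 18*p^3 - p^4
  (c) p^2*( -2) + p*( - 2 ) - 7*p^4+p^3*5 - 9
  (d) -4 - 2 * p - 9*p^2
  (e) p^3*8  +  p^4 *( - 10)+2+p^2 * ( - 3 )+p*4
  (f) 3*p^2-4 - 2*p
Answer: a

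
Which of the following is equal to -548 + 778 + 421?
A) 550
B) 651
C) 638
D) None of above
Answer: B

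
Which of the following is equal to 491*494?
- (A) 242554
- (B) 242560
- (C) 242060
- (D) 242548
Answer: A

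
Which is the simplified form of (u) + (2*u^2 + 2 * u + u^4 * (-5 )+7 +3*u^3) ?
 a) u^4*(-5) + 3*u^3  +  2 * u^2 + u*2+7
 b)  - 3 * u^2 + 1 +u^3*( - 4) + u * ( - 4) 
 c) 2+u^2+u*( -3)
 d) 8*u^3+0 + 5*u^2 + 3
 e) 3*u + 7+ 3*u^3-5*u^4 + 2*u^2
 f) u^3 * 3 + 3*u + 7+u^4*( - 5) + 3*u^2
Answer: e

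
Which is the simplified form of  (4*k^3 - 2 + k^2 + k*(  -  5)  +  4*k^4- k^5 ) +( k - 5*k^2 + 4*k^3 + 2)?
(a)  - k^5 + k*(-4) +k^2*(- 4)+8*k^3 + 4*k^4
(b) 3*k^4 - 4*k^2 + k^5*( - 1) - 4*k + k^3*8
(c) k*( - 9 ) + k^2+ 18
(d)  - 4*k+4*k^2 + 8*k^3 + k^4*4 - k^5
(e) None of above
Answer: a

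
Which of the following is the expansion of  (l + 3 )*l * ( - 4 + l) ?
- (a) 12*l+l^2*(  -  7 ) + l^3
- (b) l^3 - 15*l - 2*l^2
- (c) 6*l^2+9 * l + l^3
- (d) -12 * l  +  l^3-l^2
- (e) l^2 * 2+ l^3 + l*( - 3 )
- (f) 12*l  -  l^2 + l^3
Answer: d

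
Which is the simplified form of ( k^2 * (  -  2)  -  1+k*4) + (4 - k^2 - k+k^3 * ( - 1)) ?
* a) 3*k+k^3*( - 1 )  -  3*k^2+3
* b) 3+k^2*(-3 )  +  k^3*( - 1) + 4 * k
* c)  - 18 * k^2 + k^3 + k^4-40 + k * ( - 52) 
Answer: a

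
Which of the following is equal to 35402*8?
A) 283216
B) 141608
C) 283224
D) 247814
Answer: A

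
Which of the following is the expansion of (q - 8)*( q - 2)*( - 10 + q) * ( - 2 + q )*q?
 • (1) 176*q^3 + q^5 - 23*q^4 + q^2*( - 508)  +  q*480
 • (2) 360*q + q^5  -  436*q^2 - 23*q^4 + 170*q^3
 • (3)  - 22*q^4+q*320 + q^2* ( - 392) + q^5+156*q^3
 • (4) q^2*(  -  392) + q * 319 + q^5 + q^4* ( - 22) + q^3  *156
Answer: 3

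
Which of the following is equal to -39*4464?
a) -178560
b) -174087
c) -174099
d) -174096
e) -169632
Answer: d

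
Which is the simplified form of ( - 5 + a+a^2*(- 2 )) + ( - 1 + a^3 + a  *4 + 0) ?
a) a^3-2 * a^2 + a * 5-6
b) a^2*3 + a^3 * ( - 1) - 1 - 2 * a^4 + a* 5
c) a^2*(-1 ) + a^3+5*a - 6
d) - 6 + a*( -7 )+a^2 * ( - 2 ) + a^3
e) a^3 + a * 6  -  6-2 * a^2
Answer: a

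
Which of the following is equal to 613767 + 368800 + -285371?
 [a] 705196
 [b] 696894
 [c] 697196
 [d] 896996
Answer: c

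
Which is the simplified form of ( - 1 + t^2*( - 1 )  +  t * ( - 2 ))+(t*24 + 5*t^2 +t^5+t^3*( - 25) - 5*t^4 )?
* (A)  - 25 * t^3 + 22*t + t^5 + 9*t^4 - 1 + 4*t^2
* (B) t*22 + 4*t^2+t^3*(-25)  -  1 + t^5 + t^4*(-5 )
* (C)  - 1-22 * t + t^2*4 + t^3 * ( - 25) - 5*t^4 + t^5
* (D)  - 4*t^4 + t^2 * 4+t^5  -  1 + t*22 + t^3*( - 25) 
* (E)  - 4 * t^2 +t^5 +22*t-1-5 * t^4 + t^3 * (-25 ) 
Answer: B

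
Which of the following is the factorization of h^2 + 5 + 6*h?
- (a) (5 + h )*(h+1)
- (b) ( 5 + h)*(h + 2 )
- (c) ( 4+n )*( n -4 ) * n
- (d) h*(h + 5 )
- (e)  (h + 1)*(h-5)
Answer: a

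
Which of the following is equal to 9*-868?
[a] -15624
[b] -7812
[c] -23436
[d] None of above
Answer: b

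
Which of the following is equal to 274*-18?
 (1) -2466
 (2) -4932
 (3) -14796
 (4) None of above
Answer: 2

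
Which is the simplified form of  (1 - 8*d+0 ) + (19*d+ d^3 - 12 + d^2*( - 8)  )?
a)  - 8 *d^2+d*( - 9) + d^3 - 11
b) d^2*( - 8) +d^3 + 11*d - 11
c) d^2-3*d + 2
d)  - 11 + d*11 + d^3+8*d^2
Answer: b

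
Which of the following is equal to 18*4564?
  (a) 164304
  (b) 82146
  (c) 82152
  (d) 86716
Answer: c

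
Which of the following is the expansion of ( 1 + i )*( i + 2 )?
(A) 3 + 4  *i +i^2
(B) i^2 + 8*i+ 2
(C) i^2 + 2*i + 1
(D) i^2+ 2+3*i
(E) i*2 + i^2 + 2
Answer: D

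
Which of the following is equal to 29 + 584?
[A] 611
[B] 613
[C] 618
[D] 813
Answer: B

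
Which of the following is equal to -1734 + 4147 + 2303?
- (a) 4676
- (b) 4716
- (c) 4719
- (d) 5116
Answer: b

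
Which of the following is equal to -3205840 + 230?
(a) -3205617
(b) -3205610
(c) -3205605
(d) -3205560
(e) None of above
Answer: b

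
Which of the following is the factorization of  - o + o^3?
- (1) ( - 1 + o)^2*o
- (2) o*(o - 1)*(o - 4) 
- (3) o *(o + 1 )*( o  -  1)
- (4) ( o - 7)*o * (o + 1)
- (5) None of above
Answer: 3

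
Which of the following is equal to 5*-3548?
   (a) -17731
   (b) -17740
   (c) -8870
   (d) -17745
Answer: b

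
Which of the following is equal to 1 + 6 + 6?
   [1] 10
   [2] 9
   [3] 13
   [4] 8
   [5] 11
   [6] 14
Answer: 3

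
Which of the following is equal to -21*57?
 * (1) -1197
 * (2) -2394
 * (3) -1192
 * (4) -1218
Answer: 1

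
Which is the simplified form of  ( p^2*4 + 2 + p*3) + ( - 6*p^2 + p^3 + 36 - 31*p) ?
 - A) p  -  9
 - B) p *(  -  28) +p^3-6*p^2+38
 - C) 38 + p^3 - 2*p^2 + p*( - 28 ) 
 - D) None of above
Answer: C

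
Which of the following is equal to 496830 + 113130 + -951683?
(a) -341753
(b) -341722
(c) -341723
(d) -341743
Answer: c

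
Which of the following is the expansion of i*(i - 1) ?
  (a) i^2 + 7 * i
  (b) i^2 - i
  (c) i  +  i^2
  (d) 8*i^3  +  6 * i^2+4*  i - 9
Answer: b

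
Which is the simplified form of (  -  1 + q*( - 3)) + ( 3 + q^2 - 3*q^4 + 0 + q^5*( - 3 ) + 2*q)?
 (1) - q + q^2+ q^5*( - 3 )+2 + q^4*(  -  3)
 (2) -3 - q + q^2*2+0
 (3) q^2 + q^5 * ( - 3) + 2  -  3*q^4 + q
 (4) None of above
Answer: 1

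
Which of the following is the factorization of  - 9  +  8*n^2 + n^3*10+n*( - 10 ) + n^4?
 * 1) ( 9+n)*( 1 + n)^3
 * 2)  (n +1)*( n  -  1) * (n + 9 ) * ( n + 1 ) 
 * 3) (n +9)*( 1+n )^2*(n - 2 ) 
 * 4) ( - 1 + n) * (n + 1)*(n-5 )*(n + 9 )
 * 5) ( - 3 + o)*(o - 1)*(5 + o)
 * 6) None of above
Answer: 2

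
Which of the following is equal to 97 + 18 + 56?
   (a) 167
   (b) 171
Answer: b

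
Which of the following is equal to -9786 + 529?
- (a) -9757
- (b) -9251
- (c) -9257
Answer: c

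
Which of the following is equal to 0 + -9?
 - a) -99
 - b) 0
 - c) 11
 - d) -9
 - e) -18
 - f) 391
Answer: d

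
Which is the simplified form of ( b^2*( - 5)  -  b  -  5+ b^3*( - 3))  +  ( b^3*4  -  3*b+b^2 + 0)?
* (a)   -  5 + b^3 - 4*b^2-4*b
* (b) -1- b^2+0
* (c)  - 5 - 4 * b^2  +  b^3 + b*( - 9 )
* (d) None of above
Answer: a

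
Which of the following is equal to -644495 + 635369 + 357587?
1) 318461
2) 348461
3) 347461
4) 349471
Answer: 2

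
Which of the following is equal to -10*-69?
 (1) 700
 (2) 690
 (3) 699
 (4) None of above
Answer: 2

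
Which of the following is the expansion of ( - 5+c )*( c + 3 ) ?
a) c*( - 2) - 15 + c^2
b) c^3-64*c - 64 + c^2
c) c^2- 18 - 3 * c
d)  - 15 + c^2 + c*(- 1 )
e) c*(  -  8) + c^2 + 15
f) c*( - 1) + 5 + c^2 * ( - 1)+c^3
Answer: a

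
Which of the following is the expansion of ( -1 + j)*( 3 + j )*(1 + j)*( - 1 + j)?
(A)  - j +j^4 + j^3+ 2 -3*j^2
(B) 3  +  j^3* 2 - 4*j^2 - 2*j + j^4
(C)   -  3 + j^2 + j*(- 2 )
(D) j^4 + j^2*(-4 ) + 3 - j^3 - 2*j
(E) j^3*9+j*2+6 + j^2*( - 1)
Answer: B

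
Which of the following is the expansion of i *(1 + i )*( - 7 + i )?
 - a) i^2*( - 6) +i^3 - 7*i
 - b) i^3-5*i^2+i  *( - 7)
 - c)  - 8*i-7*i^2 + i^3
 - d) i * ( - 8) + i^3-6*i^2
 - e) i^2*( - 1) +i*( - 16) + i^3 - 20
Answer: a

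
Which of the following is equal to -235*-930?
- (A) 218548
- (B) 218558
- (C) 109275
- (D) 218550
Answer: D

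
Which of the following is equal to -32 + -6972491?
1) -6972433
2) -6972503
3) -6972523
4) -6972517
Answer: 3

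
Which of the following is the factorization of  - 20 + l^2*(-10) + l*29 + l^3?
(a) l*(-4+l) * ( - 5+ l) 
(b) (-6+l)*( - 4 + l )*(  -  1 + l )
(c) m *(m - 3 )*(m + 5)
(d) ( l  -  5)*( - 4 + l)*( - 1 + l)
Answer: d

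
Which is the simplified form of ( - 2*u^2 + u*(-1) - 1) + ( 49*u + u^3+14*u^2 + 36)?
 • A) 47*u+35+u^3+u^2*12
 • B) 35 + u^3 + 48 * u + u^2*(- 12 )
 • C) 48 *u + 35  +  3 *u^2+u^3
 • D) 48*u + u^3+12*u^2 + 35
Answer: D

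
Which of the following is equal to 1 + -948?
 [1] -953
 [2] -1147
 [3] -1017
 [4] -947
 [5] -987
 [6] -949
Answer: 4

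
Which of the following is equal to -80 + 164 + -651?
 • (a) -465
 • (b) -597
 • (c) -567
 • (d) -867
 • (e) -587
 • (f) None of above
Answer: c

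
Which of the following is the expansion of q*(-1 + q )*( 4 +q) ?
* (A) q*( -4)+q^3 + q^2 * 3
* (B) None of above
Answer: A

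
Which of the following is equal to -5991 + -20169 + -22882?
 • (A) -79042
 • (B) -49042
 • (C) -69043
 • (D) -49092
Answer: B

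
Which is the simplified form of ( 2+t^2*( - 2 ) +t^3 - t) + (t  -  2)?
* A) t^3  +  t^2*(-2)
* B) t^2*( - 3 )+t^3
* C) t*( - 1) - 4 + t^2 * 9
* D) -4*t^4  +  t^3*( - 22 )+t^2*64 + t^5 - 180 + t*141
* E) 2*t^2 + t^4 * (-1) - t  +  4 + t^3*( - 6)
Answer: A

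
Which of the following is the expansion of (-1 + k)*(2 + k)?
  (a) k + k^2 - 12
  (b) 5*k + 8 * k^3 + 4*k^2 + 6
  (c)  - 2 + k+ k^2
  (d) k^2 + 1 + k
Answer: c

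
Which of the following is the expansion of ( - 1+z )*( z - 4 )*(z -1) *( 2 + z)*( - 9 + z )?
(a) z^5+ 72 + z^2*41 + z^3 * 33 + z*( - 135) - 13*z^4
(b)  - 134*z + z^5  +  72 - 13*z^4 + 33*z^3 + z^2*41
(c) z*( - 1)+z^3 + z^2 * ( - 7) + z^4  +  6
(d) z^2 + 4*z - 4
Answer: b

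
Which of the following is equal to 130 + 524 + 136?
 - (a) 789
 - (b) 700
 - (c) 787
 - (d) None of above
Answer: d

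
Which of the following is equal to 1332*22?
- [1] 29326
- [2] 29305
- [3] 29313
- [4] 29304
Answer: 4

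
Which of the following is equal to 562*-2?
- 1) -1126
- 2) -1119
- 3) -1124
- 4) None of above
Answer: 3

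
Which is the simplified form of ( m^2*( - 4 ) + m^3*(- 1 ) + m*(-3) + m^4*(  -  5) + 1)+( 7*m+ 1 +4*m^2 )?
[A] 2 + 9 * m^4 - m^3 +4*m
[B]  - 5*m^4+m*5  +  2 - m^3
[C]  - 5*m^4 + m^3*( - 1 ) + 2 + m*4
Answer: C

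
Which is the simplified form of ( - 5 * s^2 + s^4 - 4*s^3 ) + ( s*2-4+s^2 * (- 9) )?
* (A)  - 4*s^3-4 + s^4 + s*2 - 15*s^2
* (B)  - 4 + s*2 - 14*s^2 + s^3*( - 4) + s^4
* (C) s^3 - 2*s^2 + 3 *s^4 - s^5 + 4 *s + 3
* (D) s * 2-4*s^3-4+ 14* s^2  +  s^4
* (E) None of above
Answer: B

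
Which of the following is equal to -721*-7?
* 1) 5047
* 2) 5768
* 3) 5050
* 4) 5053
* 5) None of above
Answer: 1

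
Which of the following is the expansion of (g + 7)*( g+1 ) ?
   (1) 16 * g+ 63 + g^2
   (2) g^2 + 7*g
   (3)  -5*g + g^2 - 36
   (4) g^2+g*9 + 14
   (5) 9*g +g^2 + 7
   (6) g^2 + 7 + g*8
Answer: 6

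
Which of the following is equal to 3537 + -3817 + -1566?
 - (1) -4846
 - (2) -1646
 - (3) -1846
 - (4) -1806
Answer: 3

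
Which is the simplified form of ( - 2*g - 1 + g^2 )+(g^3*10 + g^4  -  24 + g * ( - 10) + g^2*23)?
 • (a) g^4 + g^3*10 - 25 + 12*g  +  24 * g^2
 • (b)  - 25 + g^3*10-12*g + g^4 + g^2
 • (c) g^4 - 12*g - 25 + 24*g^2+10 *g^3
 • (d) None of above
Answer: c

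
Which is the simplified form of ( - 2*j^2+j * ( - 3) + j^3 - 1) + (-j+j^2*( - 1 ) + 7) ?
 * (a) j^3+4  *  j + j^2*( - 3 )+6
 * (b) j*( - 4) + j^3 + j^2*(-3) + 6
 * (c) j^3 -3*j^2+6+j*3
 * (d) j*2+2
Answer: b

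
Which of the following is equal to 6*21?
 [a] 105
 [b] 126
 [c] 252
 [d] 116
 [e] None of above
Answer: b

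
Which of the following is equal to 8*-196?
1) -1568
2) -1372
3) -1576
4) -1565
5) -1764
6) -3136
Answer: 1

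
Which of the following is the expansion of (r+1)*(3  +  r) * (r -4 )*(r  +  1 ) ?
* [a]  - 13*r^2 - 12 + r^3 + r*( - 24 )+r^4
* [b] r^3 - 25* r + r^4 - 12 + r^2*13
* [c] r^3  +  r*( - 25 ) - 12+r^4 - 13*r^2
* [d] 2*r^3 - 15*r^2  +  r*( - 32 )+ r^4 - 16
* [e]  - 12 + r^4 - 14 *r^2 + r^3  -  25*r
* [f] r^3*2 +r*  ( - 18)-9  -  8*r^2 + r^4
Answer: c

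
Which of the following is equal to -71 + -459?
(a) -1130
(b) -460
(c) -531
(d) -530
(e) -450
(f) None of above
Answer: d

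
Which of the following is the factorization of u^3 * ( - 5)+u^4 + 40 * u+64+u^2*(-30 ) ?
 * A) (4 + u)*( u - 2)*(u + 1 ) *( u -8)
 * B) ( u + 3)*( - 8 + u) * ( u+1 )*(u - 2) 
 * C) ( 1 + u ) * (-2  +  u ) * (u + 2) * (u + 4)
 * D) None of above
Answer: A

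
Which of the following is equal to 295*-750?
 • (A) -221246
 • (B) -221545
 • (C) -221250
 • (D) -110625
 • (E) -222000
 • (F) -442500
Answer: C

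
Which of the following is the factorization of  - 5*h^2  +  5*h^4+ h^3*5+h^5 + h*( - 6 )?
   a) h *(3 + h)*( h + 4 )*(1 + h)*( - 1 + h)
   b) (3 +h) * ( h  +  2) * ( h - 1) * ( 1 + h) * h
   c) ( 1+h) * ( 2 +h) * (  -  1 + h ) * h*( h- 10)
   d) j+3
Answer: b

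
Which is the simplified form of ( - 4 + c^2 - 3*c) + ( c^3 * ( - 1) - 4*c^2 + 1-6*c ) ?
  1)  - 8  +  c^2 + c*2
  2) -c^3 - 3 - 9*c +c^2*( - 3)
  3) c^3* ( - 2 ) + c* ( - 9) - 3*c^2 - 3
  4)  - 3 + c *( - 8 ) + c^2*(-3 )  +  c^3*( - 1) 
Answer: 2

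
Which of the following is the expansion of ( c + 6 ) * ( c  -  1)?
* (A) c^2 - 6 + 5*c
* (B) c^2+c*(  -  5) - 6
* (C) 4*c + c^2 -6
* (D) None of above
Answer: A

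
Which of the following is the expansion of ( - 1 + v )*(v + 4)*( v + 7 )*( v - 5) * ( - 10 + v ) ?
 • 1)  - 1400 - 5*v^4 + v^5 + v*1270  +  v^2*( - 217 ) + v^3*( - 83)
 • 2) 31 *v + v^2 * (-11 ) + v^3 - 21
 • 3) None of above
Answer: 3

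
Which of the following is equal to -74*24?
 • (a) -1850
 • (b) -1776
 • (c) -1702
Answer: b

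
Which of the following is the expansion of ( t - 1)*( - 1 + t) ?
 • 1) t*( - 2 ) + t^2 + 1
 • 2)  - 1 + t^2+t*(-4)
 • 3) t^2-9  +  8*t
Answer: 1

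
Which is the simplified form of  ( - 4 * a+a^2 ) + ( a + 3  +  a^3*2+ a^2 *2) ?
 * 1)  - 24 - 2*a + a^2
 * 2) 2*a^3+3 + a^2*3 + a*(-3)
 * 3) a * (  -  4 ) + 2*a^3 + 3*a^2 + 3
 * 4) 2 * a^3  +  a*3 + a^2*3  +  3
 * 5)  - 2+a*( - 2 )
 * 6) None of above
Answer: 2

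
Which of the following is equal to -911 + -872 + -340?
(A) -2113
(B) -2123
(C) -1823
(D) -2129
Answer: B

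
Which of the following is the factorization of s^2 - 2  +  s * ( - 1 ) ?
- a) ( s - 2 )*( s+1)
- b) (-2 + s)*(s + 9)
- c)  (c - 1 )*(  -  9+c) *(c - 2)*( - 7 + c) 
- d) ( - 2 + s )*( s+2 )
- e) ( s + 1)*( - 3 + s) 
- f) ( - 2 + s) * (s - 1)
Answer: a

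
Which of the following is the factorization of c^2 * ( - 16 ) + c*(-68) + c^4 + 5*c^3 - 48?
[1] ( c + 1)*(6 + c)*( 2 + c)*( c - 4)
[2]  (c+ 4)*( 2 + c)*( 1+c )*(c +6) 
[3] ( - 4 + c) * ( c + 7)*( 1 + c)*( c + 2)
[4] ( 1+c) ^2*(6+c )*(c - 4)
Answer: 1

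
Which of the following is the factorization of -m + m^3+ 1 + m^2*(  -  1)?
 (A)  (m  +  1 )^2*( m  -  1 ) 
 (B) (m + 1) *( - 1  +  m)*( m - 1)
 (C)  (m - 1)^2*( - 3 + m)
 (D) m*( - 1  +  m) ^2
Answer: B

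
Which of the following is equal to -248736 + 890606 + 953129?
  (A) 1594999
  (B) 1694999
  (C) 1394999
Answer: A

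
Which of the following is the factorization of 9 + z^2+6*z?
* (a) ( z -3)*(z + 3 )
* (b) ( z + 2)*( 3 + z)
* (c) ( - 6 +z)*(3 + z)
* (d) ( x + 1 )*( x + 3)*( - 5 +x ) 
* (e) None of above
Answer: e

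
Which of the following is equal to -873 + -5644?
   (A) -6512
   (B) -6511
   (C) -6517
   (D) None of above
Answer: C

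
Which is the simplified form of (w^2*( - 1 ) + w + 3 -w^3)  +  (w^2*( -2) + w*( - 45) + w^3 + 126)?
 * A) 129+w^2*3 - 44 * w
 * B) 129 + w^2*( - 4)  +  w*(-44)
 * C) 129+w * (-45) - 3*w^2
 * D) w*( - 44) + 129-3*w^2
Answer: D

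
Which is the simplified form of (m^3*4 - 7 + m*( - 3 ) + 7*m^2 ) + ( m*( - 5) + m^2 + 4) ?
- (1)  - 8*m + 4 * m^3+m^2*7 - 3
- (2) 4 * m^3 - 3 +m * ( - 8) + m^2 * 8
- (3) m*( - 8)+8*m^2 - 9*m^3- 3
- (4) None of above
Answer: 2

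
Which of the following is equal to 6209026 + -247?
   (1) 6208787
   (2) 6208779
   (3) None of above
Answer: 2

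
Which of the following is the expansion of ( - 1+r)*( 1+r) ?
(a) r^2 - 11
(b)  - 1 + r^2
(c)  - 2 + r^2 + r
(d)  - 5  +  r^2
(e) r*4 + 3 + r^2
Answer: b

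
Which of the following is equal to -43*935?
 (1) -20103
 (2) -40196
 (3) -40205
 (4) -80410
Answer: 3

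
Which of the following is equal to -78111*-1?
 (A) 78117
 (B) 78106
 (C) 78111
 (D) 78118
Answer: C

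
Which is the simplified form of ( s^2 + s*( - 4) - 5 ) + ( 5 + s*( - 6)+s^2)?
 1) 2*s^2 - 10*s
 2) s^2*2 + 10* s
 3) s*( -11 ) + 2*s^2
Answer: 1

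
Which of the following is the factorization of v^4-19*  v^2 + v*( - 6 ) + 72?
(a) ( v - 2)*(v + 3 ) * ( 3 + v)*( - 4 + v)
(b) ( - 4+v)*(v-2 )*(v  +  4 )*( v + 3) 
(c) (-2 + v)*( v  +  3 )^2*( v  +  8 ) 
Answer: a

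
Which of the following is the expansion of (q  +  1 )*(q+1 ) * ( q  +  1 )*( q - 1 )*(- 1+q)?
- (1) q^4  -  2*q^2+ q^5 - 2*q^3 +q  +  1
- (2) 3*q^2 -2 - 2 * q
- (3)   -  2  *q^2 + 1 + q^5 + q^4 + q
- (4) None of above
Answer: 1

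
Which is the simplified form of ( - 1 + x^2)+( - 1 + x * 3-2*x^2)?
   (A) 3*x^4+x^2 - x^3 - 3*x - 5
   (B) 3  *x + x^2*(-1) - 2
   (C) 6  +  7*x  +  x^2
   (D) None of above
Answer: B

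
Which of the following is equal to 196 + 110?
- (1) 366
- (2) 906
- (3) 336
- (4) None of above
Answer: 4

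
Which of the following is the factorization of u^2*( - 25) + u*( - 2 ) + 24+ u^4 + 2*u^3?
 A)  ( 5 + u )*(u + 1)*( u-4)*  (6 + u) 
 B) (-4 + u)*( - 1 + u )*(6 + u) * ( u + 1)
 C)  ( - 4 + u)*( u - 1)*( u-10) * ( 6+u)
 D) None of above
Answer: B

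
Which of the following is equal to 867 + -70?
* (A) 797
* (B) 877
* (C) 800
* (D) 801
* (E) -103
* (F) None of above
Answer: A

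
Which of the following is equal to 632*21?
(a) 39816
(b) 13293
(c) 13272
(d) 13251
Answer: c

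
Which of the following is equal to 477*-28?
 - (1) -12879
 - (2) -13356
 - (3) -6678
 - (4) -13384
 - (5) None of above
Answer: 2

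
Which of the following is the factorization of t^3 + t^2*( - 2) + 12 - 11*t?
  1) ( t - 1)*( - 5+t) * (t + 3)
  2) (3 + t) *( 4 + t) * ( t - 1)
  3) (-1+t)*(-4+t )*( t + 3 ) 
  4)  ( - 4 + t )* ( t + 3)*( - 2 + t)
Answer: 3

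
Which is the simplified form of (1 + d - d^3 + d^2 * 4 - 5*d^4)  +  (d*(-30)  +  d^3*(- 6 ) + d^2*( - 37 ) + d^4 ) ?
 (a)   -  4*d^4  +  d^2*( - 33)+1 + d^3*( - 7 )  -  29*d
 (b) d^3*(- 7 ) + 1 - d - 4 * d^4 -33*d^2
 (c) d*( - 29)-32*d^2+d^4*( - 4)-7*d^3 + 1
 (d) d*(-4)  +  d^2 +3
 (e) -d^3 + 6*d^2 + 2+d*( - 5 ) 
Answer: a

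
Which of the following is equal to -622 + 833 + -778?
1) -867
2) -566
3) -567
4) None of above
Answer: 3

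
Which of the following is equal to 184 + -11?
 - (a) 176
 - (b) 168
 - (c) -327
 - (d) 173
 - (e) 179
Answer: d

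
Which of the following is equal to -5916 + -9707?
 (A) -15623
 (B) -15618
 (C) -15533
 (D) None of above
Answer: A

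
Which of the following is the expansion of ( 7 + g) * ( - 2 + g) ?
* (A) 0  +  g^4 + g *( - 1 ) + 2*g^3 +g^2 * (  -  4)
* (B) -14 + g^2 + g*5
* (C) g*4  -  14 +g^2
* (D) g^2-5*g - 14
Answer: B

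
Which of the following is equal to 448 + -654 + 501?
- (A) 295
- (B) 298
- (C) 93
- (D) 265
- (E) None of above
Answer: A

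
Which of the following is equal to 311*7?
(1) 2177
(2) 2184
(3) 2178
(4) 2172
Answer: 1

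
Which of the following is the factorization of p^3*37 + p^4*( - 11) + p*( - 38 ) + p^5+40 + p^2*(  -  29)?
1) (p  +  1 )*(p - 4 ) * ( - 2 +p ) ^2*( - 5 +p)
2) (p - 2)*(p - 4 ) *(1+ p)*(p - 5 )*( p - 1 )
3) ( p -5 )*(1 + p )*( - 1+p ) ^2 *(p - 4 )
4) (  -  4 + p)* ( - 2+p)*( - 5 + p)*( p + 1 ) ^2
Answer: 2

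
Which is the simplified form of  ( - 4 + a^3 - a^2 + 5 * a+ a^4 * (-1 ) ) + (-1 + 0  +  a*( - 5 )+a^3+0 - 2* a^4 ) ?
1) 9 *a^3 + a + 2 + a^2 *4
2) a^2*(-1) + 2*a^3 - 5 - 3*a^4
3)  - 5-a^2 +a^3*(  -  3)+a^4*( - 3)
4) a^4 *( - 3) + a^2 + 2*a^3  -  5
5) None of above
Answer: 2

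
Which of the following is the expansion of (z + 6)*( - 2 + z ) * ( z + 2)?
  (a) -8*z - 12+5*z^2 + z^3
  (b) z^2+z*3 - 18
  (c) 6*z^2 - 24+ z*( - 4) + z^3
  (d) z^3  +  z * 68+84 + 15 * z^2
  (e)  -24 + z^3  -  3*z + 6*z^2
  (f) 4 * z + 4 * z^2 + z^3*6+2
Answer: c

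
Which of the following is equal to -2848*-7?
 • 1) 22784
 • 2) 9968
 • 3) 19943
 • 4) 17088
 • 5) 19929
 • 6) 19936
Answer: 6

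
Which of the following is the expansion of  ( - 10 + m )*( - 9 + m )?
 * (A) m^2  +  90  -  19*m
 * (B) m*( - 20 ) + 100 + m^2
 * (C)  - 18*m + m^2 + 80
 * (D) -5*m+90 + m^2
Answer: A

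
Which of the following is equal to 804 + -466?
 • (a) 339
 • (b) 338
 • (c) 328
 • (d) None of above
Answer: b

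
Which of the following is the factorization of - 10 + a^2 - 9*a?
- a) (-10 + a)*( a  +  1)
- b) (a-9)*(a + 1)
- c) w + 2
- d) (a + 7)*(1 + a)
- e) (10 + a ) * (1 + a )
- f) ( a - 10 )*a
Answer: a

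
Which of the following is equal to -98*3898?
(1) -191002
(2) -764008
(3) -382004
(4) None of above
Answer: 3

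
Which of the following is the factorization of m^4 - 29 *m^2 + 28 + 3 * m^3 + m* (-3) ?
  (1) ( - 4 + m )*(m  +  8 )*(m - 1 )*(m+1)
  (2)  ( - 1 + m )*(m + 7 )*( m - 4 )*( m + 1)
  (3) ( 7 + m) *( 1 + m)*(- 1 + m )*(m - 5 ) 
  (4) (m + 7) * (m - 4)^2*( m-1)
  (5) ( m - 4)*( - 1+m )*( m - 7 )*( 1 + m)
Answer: 2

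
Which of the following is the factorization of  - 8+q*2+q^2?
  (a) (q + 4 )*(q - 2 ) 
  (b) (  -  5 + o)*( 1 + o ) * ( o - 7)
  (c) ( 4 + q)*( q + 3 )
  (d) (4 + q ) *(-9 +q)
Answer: a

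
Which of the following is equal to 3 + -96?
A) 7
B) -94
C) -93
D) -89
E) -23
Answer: C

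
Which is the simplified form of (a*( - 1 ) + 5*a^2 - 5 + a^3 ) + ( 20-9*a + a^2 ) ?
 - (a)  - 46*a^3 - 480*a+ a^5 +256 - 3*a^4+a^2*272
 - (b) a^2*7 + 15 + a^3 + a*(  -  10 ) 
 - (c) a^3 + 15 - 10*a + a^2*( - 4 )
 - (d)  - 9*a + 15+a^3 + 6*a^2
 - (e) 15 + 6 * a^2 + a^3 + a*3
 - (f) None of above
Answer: f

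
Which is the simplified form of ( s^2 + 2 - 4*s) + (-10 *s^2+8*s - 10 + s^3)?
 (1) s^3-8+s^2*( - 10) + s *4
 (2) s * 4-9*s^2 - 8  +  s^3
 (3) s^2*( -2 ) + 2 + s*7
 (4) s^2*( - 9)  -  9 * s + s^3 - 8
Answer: 2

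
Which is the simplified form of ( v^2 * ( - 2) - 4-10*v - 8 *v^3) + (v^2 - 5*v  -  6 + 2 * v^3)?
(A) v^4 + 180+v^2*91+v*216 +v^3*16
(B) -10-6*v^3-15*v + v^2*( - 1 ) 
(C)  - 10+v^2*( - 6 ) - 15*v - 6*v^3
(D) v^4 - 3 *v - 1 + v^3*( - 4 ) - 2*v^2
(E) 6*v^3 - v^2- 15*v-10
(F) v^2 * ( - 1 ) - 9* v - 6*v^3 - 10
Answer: B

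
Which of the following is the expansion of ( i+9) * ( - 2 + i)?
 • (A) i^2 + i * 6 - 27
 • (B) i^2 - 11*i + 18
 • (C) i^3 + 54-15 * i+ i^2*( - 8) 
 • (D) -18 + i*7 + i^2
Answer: D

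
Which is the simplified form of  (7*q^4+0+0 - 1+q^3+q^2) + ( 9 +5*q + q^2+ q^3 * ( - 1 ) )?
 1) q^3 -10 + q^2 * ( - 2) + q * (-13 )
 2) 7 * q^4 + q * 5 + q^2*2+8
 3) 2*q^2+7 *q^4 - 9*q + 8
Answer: 2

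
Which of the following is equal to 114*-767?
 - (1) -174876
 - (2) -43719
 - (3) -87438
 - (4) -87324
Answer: 3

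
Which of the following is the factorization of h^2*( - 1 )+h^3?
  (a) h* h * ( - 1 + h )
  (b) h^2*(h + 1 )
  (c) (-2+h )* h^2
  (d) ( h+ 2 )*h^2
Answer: a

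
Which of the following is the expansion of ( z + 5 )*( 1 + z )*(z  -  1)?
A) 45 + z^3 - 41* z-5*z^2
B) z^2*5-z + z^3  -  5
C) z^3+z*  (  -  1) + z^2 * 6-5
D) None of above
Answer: B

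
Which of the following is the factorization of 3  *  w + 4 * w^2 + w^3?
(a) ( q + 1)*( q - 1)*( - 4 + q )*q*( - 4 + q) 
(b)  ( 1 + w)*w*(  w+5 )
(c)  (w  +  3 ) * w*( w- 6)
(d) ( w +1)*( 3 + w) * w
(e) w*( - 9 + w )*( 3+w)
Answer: d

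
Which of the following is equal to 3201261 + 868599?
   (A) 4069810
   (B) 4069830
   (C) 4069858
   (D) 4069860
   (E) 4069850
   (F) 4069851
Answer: D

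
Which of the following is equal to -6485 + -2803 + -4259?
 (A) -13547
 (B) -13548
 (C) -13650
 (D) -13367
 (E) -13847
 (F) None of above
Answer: A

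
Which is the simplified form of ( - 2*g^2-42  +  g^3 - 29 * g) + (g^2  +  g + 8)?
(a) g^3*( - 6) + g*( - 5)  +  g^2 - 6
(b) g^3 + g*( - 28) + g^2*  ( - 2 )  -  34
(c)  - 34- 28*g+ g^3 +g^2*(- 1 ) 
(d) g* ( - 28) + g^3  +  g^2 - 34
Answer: c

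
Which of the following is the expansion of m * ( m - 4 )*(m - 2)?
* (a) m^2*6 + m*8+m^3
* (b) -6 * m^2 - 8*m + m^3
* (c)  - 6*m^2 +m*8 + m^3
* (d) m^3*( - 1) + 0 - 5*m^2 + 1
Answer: c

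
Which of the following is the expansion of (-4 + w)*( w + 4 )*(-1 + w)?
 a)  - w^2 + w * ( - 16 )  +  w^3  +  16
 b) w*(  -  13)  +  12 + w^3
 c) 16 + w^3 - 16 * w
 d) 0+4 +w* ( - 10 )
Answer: a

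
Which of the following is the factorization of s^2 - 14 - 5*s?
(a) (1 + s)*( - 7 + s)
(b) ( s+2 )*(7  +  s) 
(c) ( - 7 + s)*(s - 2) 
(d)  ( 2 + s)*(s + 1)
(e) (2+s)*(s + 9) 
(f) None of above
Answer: f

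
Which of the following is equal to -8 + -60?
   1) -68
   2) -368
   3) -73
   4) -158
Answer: 1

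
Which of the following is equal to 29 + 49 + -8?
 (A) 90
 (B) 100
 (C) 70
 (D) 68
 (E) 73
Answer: C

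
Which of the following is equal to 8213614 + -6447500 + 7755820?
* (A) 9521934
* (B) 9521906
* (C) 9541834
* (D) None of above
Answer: A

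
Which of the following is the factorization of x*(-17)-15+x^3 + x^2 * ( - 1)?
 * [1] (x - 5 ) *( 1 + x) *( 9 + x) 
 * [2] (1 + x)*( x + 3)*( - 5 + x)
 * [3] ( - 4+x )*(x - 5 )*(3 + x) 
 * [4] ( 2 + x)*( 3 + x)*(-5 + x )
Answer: 2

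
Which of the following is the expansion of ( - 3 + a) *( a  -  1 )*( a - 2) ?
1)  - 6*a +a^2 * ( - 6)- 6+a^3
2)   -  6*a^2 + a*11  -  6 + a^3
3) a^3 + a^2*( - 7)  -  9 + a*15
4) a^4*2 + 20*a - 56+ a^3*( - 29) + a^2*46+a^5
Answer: 2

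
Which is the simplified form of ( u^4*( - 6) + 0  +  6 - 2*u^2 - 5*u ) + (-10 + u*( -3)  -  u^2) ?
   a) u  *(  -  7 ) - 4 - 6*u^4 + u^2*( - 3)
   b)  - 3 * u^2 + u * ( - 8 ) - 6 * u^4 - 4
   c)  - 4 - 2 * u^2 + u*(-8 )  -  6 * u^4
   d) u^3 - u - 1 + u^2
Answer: b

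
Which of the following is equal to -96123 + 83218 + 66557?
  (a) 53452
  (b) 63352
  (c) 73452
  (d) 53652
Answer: d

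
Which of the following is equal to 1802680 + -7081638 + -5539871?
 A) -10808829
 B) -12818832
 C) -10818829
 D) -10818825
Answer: C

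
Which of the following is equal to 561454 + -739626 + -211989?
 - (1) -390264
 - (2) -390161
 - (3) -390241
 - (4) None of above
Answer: 2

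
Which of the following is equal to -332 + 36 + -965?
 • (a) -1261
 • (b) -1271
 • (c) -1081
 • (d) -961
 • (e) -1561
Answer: a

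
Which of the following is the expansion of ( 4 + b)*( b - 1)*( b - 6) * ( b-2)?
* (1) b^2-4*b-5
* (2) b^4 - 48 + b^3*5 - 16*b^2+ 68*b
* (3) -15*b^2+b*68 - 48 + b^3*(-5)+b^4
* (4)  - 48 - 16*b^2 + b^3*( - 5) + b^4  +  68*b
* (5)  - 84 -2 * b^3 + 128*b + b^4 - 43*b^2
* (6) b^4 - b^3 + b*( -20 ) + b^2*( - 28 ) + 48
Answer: 4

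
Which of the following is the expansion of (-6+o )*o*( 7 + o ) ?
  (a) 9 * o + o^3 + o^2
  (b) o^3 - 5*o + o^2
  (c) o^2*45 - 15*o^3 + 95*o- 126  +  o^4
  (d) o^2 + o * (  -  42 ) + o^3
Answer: d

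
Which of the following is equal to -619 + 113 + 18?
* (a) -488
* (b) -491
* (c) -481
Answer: a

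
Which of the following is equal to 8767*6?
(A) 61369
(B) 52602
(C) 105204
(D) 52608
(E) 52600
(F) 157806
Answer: B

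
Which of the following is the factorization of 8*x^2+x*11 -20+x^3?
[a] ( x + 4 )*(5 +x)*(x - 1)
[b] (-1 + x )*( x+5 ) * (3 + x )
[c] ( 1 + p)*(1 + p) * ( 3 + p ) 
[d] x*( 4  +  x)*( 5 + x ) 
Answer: a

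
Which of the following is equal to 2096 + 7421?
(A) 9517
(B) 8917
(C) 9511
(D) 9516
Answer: A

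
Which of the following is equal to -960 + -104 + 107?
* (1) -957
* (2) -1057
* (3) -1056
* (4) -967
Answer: 1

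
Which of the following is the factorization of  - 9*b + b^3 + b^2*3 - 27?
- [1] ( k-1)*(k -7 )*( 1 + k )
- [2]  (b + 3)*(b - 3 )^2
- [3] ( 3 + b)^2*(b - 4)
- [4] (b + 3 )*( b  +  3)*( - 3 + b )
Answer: 4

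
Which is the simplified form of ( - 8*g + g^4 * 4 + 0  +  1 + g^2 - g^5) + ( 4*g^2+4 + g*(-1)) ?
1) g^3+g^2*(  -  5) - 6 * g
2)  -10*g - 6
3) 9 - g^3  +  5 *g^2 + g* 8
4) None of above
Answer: 4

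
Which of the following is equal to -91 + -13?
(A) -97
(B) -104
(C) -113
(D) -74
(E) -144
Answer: B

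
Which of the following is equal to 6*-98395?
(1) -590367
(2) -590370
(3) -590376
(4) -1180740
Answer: 2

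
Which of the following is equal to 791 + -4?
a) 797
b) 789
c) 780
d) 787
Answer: d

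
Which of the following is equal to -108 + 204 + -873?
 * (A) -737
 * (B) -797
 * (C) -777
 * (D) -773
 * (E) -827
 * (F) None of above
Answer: C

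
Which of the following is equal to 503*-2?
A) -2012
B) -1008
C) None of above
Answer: C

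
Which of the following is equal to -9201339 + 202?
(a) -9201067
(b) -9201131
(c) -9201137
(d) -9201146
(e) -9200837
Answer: c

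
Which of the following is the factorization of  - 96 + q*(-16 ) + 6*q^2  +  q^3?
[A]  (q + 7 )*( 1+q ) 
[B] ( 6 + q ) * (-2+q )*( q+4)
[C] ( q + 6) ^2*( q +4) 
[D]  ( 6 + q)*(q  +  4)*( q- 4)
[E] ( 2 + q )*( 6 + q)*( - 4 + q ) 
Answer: D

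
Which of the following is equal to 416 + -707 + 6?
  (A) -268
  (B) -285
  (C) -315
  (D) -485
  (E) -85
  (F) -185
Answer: B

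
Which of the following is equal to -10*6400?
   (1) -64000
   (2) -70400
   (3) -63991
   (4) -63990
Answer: 1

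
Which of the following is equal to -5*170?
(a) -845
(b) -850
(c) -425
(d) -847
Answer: b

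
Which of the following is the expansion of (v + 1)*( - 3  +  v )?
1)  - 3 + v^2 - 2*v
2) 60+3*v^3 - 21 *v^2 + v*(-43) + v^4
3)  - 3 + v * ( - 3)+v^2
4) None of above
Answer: 1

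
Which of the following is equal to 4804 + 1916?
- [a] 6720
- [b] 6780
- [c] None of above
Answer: a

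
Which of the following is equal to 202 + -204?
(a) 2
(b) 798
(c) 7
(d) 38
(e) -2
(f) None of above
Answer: e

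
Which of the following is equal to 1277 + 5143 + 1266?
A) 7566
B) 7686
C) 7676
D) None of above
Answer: B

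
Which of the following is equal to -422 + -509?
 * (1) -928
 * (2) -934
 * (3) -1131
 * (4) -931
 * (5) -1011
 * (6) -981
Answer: 4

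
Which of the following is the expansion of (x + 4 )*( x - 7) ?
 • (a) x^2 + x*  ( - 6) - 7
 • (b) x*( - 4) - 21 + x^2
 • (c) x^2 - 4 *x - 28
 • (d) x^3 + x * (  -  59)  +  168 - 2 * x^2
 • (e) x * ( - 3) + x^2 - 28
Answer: e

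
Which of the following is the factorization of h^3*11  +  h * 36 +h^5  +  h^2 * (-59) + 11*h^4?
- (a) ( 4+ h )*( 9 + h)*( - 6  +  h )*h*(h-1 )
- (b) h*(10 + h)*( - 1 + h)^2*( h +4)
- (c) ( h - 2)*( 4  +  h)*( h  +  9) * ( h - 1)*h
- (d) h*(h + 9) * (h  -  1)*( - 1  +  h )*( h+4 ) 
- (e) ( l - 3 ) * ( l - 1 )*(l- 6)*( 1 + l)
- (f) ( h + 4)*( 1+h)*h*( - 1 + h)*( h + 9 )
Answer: d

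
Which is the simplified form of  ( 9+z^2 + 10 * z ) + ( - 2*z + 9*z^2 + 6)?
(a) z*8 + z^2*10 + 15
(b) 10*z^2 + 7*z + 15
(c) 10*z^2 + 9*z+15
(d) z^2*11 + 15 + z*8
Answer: a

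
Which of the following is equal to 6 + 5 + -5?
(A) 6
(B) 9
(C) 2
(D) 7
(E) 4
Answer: A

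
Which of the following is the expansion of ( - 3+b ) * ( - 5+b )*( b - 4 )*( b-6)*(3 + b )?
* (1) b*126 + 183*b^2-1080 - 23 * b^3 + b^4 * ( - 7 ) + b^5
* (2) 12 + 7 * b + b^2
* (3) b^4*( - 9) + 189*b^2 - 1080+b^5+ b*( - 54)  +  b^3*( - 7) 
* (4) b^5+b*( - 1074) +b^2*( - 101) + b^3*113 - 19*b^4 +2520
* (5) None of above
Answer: 5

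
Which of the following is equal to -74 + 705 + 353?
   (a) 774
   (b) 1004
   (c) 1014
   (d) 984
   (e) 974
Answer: d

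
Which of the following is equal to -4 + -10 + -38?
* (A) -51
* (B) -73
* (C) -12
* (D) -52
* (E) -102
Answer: D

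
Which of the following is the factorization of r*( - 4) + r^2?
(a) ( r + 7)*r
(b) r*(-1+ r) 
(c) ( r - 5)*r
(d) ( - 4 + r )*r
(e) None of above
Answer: d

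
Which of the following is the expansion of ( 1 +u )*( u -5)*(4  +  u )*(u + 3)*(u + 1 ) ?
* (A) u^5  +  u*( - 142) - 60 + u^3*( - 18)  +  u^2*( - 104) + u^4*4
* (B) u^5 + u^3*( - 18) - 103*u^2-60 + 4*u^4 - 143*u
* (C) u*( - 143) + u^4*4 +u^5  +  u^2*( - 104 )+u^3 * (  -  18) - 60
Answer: C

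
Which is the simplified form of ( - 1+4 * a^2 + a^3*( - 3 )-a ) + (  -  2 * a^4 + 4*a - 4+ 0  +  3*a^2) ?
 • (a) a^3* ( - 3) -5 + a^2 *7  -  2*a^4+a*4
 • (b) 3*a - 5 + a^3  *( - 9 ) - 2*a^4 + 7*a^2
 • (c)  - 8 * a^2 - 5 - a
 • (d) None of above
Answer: d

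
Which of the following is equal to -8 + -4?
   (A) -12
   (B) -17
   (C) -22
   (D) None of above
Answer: A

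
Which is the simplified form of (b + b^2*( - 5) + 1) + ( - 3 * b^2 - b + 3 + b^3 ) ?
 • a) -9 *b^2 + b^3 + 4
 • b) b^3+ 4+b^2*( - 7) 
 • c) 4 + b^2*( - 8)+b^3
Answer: c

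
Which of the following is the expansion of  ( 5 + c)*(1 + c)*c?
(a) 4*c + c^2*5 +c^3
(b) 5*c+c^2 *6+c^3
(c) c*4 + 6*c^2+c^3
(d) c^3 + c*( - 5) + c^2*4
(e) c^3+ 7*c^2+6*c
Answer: b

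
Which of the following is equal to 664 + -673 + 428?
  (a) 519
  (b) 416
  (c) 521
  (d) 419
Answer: d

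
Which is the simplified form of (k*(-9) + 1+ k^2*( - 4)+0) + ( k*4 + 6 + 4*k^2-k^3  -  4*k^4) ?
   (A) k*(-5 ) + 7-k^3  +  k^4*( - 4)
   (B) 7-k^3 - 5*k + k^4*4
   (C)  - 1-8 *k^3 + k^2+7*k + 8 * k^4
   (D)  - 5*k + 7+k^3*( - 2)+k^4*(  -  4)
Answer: A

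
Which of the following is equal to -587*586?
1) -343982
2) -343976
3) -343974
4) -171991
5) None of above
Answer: 1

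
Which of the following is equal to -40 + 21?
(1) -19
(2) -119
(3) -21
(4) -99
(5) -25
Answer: 1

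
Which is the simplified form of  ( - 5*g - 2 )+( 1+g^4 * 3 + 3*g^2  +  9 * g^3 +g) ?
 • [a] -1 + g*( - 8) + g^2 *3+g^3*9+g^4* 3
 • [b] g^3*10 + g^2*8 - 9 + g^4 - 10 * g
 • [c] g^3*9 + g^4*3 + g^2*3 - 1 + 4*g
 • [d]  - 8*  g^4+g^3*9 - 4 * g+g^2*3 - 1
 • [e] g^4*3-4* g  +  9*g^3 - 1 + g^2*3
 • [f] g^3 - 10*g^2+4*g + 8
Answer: e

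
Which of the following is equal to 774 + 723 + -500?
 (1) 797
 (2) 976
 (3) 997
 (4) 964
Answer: 3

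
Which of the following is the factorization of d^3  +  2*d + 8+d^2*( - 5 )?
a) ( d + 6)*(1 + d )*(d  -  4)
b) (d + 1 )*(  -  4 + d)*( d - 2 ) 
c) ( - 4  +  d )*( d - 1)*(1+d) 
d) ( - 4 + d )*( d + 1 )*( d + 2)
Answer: b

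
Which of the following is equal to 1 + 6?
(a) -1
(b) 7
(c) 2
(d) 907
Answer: b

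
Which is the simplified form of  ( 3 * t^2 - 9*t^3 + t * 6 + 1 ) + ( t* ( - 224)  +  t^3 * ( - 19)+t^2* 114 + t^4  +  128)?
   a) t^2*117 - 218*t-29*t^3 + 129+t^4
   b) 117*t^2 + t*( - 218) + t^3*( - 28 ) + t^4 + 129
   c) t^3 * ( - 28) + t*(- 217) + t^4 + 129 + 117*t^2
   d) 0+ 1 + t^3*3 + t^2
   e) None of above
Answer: b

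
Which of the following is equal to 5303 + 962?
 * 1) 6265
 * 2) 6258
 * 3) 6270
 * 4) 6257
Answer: 1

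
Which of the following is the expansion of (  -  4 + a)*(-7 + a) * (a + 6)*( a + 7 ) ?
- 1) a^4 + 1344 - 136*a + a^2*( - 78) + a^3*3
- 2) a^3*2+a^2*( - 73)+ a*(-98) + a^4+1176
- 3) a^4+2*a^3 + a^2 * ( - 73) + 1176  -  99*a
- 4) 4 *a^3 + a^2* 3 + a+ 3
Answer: 2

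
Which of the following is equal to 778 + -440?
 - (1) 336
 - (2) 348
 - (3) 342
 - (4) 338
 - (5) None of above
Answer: 4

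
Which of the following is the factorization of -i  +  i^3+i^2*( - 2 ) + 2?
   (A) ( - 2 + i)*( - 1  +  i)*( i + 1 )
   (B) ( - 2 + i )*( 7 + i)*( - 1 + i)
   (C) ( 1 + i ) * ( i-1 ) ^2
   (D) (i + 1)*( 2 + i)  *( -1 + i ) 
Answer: A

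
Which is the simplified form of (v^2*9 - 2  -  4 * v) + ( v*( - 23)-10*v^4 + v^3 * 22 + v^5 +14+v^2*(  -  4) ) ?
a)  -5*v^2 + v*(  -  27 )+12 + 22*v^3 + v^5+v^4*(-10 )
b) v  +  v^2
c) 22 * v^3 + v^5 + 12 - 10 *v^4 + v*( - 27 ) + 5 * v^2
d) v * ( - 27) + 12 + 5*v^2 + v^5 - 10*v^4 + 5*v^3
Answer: c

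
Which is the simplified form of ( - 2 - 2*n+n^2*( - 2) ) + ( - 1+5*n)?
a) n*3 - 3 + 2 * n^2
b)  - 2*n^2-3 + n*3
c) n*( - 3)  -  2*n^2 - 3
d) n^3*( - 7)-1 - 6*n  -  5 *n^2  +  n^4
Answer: b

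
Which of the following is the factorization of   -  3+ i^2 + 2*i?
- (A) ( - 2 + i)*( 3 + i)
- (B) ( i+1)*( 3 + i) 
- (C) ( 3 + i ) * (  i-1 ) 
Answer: C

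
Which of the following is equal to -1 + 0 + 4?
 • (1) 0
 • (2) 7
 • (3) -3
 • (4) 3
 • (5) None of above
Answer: 4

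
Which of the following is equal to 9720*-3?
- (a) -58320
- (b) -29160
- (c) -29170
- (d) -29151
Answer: b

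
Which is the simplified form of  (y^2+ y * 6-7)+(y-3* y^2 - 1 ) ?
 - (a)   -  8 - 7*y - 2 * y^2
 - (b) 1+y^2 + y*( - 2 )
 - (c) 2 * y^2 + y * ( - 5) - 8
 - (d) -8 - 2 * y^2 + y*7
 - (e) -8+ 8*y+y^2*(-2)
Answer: d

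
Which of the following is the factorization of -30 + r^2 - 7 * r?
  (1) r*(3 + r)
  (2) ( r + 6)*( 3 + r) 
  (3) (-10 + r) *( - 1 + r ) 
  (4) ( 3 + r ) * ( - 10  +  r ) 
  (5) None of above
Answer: 4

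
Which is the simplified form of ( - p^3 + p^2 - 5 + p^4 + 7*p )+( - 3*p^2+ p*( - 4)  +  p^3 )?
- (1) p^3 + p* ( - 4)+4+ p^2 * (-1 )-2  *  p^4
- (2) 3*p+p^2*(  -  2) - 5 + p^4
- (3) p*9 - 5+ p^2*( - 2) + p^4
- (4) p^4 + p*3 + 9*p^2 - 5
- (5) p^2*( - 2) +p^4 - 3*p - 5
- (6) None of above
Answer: 2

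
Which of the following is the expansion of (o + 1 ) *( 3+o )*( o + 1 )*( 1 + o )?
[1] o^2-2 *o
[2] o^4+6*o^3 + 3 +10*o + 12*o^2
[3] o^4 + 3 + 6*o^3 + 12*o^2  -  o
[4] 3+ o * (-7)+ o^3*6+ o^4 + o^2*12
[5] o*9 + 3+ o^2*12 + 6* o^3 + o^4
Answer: 2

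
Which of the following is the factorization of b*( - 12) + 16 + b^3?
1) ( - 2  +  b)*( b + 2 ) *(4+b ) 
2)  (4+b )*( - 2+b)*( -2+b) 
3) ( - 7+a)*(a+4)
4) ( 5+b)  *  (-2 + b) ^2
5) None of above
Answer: 2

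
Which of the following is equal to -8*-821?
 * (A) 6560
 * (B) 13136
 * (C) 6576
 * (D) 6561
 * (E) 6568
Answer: E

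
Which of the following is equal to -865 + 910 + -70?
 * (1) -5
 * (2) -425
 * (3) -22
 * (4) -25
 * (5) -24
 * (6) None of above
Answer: 4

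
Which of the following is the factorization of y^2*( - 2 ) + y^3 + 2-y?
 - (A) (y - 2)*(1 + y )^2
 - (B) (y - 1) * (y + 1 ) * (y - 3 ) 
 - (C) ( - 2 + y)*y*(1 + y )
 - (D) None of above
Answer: D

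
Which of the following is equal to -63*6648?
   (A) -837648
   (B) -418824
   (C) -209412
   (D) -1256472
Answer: B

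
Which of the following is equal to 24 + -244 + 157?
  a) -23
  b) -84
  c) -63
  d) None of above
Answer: c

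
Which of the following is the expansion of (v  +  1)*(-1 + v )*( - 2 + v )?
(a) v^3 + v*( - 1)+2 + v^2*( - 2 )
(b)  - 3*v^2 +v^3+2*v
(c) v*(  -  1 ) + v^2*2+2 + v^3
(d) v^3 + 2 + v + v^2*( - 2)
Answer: a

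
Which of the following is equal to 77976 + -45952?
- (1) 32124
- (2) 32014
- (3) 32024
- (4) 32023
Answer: 3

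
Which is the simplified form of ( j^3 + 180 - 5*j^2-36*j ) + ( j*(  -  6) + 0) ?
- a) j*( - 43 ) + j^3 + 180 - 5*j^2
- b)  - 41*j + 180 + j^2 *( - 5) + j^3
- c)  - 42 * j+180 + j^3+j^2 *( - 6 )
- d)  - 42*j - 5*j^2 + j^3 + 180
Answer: d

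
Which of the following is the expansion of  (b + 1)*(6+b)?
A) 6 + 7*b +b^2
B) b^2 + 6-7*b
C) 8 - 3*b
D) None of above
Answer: A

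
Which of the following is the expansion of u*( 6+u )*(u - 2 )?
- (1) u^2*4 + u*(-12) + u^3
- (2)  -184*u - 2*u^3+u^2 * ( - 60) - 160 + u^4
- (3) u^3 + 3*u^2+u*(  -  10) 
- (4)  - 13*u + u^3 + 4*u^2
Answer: 1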